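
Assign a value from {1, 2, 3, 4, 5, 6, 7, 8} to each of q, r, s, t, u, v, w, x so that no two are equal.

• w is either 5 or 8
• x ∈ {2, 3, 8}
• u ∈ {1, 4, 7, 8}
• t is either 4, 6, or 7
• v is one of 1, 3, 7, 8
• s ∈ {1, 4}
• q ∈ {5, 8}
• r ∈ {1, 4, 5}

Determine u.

7

Among the 8 variables, 2 fits only x (and all 8 values in {1, 2, 3, 4, 5, 6, 7, 8} must be used), so x = 2.
The 7 still-open variables together cover exactly {1, 3, 4, 5, 6, 7, 8} — 7 values for 7 variables — and 3 appears only in v's list, so v = 3.
Among the 6 still-open variables, 6 fits only t (and all 6 values in {1, 4, 5, 6, 7, 8} must be used), so t = 6.
The 5 still-open variables together cover exactly {1, 4, 5, 7, 8} — 5 values for 5 variables — and 7 appears only in u's list, so u = 7.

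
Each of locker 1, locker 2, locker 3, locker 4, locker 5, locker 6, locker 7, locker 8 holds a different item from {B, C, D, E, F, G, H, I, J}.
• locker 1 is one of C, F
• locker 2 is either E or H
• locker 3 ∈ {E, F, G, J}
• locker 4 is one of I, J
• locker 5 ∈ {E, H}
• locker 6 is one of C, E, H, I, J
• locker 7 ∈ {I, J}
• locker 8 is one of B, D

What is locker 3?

locker 2 and locker 5 share exactly the 2 values {E, H}; by pigeonhole those values go to them, so strike E, H from locker 3, locker 6.
The 2 variables locker 4 and locker 7 are confined to {I, J}, which locks those values in; drop them from locker 3, locker 6.
That leaves locker 6 = C. Eliminate C elsewhere: locker 1.
locker 1's domain is down to {F}, so locker 1 = F. Remove F from locker 3.
So locker 3 = G.

G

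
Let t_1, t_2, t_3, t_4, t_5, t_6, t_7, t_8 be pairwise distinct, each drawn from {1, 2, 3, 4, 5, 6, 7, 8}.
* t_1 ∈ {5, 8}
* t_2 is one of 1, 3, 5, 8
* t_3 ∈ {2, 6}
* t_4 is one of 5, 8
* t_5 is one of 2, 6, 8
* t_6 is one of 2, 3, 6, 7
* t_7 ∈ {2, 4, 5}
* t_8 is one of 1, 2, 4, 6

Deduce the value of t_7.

4

Among the 8 variables, 7 fits only t_6 (and all 8 values in {1, 2, 3, 4, 5, 6, 7, 8} must be used), so t_6 = 7.
The 7 still-open variables together cover exactly {1, 2, 3, 4, 5, 6, 8} — 7 values for 7 variables — and 3 appears only in t_2's list, so t_2 = 3.
The 6 still-open variables draw from only 6 values {1, 2, 4, 5, 6, 8}, so each is used; only t_8 can be 1, hence t_8 = 1.
The 5 still-open variables together cover exactly {2, 4, 5, 6, 8} — 5 values for 5 variables — and 4 appears only in t_7's list, so t_7 = 4.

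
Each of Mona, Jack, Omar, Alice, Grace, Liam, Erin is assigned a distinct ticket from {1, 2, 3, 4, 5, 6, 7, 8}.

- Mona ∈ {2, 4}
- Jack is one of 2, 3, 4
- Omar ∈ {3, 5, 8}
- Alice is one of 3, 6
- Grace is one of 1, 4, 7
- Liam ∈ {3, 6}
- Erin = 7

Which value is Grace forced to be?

Erin has just one choice, so Erin = 7. So Grace can't be 7.
Alice and Liam between them cover only {3, 6} — a naked pair. Remove those values from Jack, Omar.
The 2 variables Mona and Jack are confined to {2, 4}, which locks those values in; drop them from Grace.
So Grace = 1.

1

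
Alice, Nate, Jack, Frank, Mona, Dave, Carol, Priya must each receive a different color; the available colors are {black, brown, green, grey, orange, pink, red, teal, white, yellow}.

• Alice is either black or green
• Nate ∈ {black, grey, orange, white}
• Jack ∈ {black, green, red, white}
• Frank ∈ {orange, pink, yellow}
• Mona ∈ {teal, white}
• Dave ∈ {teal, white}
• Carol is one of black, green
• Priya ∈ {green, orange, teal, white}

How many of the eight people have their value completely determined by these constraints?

3

Alice and Carol between them cover only {black, green} — a naked pair. Remove those values from Nate, Jack, Priya.
Mona and Dave between them cover only {teal, white} — a naked pair. Remove those values from Nate, Jack, Priya.
Jack has just one choice, so Jack = red.
Priya has just one choice, so Priya = orange. Eliminate orange elsewhere: Nate, Frank.
Nate must be grey (only option left).
Determined: Nate=grey, Jack=red, Priya=orange. The other people each still have more than one consistent value. That makes 3.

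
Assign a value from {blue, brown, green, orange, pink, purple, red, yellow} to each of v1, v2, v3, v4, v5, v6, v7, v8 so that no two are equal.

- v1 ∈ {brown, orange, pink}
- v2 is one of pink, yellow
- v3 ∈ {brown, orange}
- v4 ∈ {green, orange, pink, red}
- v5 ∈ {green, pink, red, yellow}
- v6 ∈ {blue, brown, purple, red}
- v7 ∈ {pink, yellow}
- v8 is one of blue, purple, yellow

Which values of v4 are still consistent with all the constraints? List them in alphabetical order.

green, red

The 2 variables v2 and v7 are confined to {pink, yellow}, which locks those values in; drop them from v1, v4, v5, v8.
v1 and v3 between them cover only {brown, orange} — a naked pair. Remove those values from v4, v6.
The 2 variables v4 and v5 are confined to {green, red}, which locks those values in; drop them from v6.
No further eliminations apply; v4 can still be any of green, red.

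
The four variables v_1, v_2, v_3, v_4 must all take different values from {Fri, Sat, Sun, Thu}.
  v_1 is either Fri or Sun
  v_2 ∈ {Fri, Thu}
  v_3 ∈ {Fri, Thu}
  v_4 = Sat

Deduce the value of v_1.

Sun

v_4 must be Sat (only option left).
The 3 still-open variables draw from only 3 values {Fri, Sun, Thu}, so each is used; only v_1 can be Sun, hence v_1 = Sun.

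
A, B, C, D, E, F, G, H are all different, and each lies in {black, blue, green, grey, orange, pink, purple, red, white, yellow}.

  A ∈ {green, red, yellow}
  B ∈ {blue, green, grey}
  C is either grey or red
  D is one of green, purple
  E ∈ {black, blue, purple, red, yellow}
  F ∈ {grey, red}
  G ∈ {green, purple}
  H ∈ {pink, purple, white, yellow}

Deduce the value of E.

C and F between them cover only {grey, red} — a naked pair. Remove those values from A, B, E.
D and G share exactly the 2 values {green, purple}; by pigeonhole those values go to them, so strike green, purple from A, B, E, H.
A has just one choice, so A = yellow. Strike yellow from E, H.
That leaves B = blue. Remove blue from E.
So E = black.

black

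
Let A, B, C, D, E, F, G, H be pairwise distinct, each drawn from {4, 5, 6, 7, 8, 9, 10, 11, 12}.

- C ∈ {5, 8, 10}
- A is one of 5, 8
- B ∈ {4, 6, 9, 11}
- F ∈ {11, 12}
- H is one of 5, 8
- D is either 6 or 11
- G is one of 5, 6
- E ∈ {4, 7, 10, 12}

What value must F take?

12

A and H between them cover only {5, 8} — a naked pair. Remove those values from C, G.
C has just one choice, so C = 10. Remove 10 from E.
G's domain is down to {6}, so G = 6. Strike 6 from B, D.
D's domain is down to {11}, so D = 11. Strike 11 from B, F.
So F = 12.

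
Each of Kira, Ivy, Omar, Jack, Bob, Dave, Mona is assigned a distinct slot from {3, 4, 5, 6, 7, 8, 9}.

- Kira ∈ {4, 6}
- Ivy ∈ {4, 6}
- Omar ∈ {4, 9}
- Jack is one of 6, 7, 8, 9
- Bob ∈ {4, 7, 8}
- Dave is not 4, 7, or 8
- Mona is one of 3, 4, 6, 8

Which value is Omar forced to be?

9

The 7 variables together cover exactly {3, 4, 5, 6, 7, 8, 9} — 7 values for 7 variables — and 5 appears only in Dave's list, so Dave = 5.
Among the 6 still-open variables, 3 fits only Mona (and all 6 values in {3, 4, 6, 7, 8, 9} must be used), so Mona = 3.
Kira and Ivy share exactly the 2 values {4, 6}; by pigeonhole those values go to them, so strike 4, 6 from Omar, Jack, Bob.
So Omar = 9.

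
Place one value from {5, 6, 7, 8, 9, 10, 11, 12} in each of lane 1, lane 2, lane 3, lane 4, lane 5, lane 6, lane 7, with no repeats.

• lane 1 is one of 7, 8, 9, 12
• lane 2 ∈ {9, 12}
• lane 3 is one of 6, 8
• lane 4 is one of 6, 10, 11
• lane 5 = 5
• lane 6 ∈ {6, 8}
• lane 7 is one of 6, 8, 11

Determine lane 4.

10

lane 5's domain is down to {5}, so lane 5 = 5.
lane 3 and lane 6 share exactly the 2 values {6, 8}; by pigeonhole those values go to them, so strike 6, 8 from lane 1, lane 4, lane 7.
lane 7 has just one choice, so lane 7 = 11. Strike 11 from lane 4.
So lane 4 = 10.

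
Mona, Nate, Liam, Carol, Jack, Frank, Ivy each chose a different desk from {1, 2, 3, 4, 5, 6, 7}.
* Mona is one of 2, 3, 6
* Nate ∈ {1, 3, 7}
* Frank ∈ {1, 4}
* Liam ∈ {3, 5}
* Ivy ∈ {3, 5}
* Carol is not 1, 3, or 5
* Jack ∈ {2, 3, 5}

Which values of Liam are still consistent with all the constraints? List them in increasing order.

Liam and Ivy between them cover only {3, 5} — a naked pair. Remove those values from Mona, Nate, Jack.
Jack has just one choice, so Jack = 2. Remove 2 from Mona, Carol.
Mona has just one choice, so Mona = 6. Strike 6 from Carol.
No further eliminations apply; Liam can still be any of 3, 5.

3, 5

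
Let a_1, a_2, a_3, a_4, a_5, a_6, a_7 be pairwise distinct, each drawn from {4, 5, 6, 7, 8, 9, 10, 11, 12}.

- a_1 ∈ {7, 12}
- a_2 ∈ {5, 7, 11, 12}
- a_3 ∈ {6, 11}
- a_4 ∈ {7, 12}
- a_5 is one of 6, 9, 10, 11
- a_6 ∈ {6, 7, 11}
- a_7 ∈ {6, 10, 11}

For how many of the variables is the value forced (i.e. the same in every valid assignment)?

3

The 7 variables together cover exactly {5, 6, 7, 9, 10, 11, 12} — 7 values for 7 variables — and 5 appears only in a_2's list, so a_2 = 5.
The 6 still-open variables draw from only 6 values {6, 7, 9, 10, 11, 12}, so each is used; only a_5 can be 9, hence a_5 = 9.
The 5 still-open variables together cover exactly {6, 7, 10, 11, 12} — 5 values for 5 variables — and 10 appears only in a_7's list, so a_7 = 10.
The 2 variables a_1 and a_4 are confined to {7, 12}, which locks those values in; drop them from a_6.
Determined: a_2=5, a_5=9, a_7=10. The other variables each still have more than one consistent value. That makes 3.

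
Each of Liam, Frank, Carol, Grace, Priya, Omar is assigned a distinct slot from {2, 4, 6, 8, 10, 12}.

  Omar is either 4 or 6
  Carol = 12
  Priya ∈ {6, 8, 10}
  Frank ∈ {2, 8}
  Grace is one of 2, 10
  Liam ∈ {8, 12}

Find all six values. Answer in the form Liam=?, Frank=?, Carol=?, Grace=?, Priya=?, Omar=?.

Carol's domain is down to {12}, so Carol = 12. Eliminate 12 elsewhere: Liam.
Liam must be 8 (only option left). Strike 8 from Frank, Priya.
That leaves Frank = 2. So Grace can't be 2.
Grace has just one choice, so Grace = 10. Eliminate 10 elsewhere: Priya.
Priya's domain is down to {6}, so Priya = 6. Eliminate 6 elsewhere: Omar.
That leaves Omar = 4.

Liam=8, Frank=2, Carol=12, Grace=10, Priya=6, Omar=4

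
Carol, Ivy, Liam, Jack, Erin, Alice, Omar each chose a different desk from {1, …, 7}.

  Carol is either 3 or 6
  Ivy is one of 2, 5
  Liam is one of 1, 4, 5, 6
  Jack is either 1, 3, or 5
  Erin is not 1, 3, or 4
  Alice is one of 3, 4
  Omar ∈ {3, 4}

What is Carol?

6

Among the 7 variables, 7 fits only Erin (and all 7 values in {1, 2, 3, 4, 5, 6, 7} must be used), so Erin = 7.
Among the 6 still-open variables, 2 fits only Ivy (and all 6 values in {1, 2, 3, 4, 5, 6} must be used), so Ivy = 2.
The 2 variables Alice and Omar are confined to {3, 4}, which locks those values in; drop them from Carol, Liam, Jack.
So Carol = 6.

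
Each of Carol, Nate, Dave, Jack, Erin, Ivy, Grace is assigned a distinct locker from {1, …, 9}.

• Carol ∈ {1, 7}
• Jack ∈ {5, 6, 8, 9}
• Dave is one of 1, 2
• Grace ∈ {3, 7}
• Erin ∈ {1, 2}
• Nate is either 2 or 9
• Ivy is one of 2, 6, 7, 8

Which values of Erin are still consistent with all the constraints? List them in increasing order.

Dave and Erin share exactly the 2 values {1, 2}; by pigeonhole those values go to them, so strike 1, 2 from Carol, Nate, Ivy.
That leaves Carol = 7. Strike 7 from Ivy, Grace.
That leaves Nate = 9. Strike 9 from Jack.
Grace's domain is down to {3}, so Grace = 3.
No further eliminations apply; Erin can still be any of 1, 2.

1, 2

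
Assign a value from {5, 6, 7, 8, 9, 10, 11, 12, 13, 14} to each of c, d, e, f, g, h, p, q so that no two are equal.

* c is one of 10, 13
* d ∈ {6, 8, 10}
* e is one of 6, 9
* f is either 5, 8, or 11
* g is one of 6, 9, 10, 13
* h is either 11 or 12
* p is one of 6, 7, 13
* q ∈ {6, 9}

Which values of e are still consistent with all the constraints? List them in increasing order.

6, 9

The 2 variables e and q are confined to {6, 9}, which locks those values in; drop them from d, g, p.
c and g between them cover only {10, 13} — a naked pair. Remove those values from d, p.
d must be 8 (only option left). Eliminate 8 elsewhere: f.
p has just one choice, so p = 7.
No further eliminations apply; e can still be any of 6, 9.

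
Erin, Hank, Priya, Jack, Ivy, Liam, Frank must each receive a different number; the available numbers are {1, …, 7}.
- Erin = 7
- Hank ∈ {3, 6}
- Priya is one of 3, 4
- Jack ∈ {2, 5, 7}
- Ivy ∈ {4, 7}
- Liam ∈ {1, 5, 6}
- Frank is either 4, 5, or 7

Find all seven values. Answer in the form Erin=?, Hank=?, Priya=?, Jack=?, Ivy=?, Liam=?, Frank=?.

Erin has just one choice, so Erin = 7. Eliminate 7 elsewhere: Jack, Ivy, Frank.
Ivy's domain is down to {4}, so Ivy = 4. Remove 4 from Priya, Frank.
Frank's domain is down to {5}, so Frank = 5. Eliminate 5 elsewhere: Jack, Liam.
Priya's domain is down to {3}, so Priya = 3. Eliminate 3 elsewhere: Hank.
That leaves Jack = 2.
Hank has just one choice, so Hank = 6. Eliminate 6 elsewhere: Liam.
Liam must be 1 (only option left).

Erin=7, Hank=6, Priya=3, Jack=2, Ivy=4, Liam=1, Frank=5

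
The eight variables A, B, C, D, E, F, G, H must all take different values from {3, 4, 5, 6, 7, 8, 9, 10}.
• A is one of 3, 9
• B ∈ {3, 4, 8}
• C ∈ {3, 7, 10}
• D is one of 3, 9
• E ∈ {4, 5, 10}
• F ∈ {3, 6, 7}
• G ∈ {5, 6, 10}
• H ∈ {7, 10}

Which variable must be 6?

Among the 8 variables, 8 fits only B (and all 8 values in {3, 4, 5, 6, 7, 8, 9, 10} must be used), so B = 8.
The 7 still-open variables together cover exactly {3, 4, 5, 6, 7, 9, 10} — 7 values for 7 variables — and 4 appears only in E's list, so E = 4.
The 6 still-open variables together cover exactly {3, 5, 6, 7, 9, 10} — 6 values for 6 variables — and 5 appears only in G's list, so G = 5.
Among the 5 still-open variables, 6 fits only F (and all 5 values in {3, 6, 7, 9, 10} must be used), so F = 6.

F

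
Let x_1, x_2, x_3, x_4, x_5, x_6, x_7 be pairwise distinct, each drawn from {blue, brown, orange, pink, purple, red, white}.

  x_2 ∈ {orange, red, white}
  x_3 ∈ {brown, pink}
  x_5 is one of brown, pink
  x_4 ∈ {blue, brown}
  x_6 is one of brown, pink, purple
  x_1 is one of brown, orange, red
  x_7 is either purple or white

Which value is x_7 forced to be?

The 7 variables draw from only 7 values {blue, brown, orange, pink, purple, red, white}, so each is used; only x_4 can be blue, hence x_4 = blue.
x_3 and x_5 share exactly the 2 values {brown, pink}; by pigeonhole those values go to them, so strike brown, pink from x_1, x_6.
x_6 must be purple (only option left). Remove purple from x_7.
So x_7 = white.

white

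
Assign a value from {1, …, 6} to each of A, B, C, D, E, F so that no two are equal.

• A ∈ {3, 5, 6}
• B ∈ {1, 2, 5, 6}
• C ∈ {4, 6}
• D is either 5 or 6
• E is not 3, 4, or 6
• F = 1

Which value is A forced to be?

F's domain is down to {1}, so F = 1. Eliminate 1 elsewhere: B, E.
Among the 5 still-open variables, 3 fits only A (and all 5 values in {2, 3, 4, 5, 6} must be used), so A = 3.

3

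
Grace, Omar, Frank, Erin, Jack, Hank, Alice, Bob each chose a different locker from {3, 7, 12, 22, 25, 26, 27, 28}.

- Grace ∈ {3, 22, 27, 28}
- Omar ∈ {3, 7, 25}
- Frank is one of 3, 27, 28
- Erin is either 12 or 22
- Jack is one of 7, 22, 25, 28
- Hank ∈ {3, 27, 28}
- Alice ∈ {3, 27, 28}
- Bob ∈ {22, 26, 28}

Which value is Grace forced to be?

22

Among the 8 variables, 12 fits only Erin (and all 8 values in {3, 7, 12, 22, 25, 26, 27, 28} must be used), so Erin = 12.
The 7 still-open variables together cover exactly {3, 7, 22, 25, 26, 27, 28} — 7 values for 7 variables — and 26 appears only in Bob's list, so Bob = 26.
Frank, Hank, Alice share exactly the 3 values {3, 27, 28}; by pigeonhole those values go to them, so strike 3, 27, 28 from Grace, Omar, Jack.
So Grace = 22.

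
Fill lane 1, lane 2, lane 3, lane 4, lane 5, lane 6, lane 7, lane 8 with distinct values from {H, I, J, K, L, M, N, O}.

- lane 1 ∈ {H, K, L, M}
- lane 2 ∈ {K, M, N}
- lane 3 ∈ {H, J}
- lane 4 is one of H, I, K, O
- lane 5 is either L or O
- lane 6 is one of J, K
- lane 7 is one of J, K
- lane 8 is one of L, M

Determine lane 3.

The 8 variables draw from only 8 values {H, I, J, K, L, M, N, O}, so each is used; only lane 4 can be I, hence lane 4 = I.
The 7 still-open variables together cover exactly {H, J, K, L, M, N, O} — 7 values for 7 variables — and N appears only in lane 2's list, so lane 2 = N.
The 6 still-open variables draw from only 6 values {H, J, K, L, M, O}, so each is used; only lane 5 can be O, hence lane 5 = O.
lane 6 and lane 7 share exactly the 2 values {J, K}; by pigeonhole those values go to them, so strike J, K from lane 1, lane 3.
So lane 3 = H.

H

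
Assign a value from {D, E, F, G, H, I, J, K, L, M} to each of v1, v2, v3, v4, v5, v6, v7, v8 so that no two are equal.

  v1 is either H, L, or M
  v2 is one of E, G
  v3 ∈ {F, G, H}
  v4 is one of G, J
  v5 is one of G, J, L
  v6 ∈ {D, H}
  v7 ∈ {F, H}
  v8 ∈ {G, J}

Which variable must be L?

Among the 8 variables, D fits only v6 (and all 8 values in {D, E, F, G, H, J, L, M} must be used), so v6 = D.
The 7 still-open variables draw from only 7 values {E, F, G, H, J, L, M}, so each is used; only v2 can be E, hence v2 = E.
The 6 still-open variables together cover exactly {F, G, H, J, L, M} — 6 values for 6 variables — and M appears only in v1's list, so v1 = M.
Among the 5 still-open variables, L fits only v5 (and all 5 values in {F, G, H, J, L} must be used), so v5 = L.

v5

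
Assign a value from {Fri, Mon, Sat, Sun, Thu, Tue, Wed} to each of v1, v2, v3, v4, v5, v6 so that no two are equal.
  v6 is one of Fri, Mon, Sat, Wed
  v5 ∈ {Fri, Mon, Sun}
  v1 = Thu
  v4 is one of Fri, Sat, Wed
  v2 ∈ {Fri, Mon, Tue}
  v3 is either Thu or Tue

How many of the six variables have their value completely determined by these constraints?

v1 has just one choice, so v1 = Thu. Remove Thu from v3.
v3 must be Tue (only option left). Remove Tue from v2.
Determined: v1=Thu, v3=Tue. The other variables each still have more than one consistent value. That makes 2.

2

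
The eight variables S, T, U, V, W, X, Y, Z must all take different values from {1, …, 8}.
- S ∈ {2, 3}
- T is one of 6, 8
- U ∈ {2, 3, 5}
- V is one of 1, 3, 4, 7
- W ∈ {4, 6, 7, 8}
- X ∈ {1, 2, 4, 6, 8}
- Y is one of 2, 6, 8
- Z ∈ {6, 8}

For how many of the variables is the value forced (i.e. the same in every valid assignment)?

3

The 8 variables together cover exactly {1, 2, 3, 4, 5, 6, 7, 8} — 8 values for 8 variables — and 5 appears only in U's list, so U = 5.
T and Z share exactly the 2 values {6, 8}; by pigeonhole those values go to them, so strike 6, 8 from W, X, Y.
Y's domain is down to {2}, so Y = 2. Eliminate 2 elsewhere: S, X.
That leaves S = 3. So V can't be 3.
Determined: S=3, U=5, Y=2. The other variables each still have more than one consistent value. That makes 3.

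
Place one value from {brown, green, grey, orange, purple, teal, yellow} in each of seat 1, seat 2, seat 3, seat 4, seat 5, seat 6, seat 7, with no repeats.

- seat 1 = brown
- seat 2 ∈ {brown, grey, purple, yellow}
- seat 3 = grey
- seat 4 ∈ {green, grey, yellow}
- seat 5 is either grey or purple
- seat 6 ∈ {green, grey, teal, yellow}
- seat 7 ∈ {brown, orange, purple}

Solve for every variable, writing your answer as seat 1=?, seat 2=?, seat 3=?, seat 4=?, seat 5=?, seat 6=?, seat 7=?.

seat 1=brown, seat 2=yellow, seat 3=grey, seat 4=green, seat 5=purple, seat 6=teal, seat 7=orange

seat 1 must be brown (only option left). Eliminate brown elsewhere: seat 2, seat 7.
seat 3 must be grey (only option left). Eliminate grey elsewhere: seat 2, seat 4, seat 5, seat 6.
seat 5's domain is down to {purple}, so seat 5 = purple. Eliminate purple elsewhere: seat 2, seat 7.
seat 7 has just one choice, so seat 7 = orange.
seat 2's domain is down to {yellow}, so seat 2 = yellow. So seat 4, seat 6 can't be yellow.
seat 4 has just one choice, so seat 4 = green. Eliminate green elsewhere: seat 6.
seat 6 has just one choice, so seat 6 = teal.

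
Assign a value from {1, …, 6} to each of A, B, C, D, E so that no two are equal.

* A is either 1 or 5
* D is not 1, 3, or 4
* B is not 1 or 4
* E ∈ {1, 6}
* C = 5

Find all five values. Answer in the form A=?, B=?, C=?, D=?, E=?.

C must be 5 (only option left). Eliminate 5 elsewhere: A, B, D.
That leaves A = 1. Strike 1 from E.
That leaves E = 6. So B, D can't be 6.
D has just one choice, so D = 2. So B can't be 2.
B has just one choice, so B = 3.

A=1, B=3, C=5, D=2, E=6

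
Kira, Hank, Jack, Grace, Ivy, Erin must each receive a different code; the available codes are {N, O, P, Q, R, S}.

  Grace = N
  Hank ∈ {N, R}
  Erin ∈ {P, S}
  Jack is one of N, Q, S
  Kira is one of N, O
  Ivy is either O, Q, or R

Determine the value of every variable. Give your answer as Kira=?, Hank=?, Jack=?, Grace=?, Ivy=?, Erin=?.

Grace must be N (only option left). So Kira, Hank, Jack can't be N.
Kira must be O (only option left). Remove O from Ivy.
Hank has just one choice, so Hank = R. So Ivy can't be R.
Ivy has just one choice, so Ivy = Q. So Jack can't be Q.
That leaves Jack = S. Remove S from Erin.
That leaves Erin = P.

Kira=O, Hank=R, Jack=S, Grace=N, Ivy=Q, Erin=P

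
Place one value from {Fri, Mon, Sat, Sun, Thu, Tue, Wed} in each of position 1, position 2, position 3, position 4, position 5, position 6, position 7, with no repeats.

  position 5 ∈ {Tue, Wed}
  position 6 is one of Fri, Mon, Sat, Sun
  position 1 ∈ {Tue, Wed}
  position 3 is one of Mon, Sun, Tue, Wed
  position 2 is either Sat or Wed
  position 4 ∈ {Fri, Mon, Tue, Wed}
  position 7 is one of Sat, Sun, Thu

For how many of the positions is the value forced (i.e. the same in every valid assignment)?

2

Among the 7 variables, Thu fits only position 7 (and all 7 values in {Fri, Mon, Sat, Sun, Thu, Tue, Wed} must be used), so position 7 = Thu.
The 2 variables position 1 and position 5 are confined to {Tue, Wed}, which locks those values in; drop them from position 2, position 3, position 4.
position 2 must be Sat (only option left). Remove Sat from position 6.
Determined: position 2=Sat, position 7=Thu. The other positions each still have more than one consistent value. That makes 2.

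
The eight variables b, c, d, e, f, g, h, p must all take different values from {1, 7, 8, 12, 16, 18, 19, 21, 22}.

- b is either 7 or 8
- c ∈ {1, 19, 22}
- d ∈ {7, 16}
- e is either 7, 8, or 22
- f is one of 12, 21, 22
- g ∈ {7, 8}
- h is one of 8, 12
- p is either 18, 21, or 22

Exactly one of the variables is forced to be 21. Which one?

b and g between them cover only {7, 8} — a naked pair. Remove those values from d, e, h.
d must be 16 (only option left).
e has just one choice, so e = 22. So c, f, p can't be 22.
h must be 12 (only option left). Strike 12 from f.
So 21 goes to f.

f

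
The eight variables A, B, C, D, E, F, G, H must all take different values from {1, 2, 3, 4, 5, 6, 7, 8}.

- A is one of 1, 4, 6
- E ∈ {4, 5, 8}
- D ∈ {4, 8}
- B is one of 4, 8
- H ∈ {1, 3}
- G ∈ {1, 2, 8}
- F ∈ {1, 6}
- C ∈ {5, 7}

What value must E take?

The 8 variables together cover exactly {1, 2, 3, 4, 5, 6, 7, 8} — 8 values for 8 variables — and 2 appears only in G's list, so G = 2.
Among the 7 still-open variables, 3 fits only H (and all 7 values in {1, 3, 4, 5, 6, 7, 8} must be used), so H = 3.
The 6 still-open variables draw from only 6 values {1, 4, 5, 6, 7, 8}, so each is used; only C can be 7, hence C = 7.
The 5 still-open variables together cover exactly {1, 4, 5, 6, 8} — 5 values for 5 variables — and 5 appears only in E's list, so E = 5.

5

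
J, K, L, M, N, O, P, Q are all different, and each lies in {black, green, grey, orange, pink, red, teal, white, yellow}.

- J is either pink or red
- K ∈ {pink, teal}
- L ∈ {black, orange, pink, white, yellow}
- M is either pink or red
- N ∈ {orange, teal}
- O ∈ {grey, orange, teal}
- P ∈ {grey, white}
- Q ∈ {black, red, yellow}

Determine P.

The 2 variables J and M are confined to {pink, red}, which locks those values in; drop them from K, L, Q.
K has just one choice, so K = teal. Eliminate teal elsewhere: N, O.
N must be orange (only option left). Remove orange from L, O.
O's domain is down to {grey}, so O = grey. Eliminate grey elsewhere: P.
So P = white.

white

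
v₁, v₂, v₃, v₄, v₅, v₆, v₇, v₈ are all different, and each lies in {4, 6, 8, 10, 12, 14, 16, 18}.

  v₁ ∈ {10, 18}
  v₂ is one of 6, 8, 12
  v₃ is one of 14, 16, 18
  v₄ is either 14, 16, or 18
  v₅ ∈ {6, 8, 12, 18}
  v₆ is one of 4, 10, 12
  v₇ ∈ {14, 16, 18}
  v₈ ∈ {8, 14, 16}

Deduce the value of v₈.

The 8 variables together cover exactly {4, 6, 8, 10, 12, 14, 16, 18} — 8 values for 8 variables — and 4 appears only in v₆'s list, so v₆ = 4.
The 7 still-open variables together cover exactly {6, 8, 10, 12, 14, 16, 18} — 7 values for 7 variables — and 10 appears only in v₁'s list, so v₁ = 10.
v₃, v₄, v₇ between them cover only {14, 16, 18} — a naked triple. Remove those values from v₅, v₈.
So v₈ = 8.

8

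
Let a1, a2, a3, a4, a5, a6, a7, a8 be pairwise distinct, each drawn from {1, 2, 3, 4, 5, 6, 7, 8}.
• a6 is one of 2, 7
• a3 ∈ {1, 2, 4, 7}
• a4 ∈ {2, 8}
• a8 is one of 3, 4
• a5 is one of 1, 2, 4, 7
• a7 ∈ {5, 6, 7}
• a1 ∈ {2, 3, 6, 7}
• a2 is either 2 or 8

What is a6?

Among the 8 variables, 5 fits only a7 (and all 8 values in {1, 2, 3, 4, 5, 6, 7, 8} must be used), so a7 = 5.
Among the 7 still-open variables, 6 fits only a1 (and all 7 values in {1, 2, 3, 4, 6, 7, 8} must be used), so a1 = 6.
Among the 6 still-open variables, 3 fits only a8 (and all 6 values in {1, 2, 3, 4, 7, 8} must be used), so a8 = 3.
The 2 variables a2 and a4 are confined to {2, 8}, which locks those values in; drop them from a3, a5, a6.
So a6 = 7.

7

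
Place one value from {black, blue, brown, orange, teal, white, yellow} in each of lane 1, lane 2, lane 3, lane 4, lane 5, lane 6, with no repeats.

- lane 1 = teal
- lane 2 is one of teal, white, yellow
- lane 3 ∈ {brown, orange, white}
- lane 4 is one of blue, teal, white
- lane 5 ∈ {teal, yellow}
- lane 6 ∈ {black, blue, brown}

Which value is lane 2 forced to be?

white

lane 1's domain is down to {teal}, so lane 1 = teal. Remove teal from lane 2, lane 4, lane 5.
lane 5's domain is down to {yellow}, so lane 5 = yellow. Eliminate yellow elsewhere: lane 2.
So lane 2 = white.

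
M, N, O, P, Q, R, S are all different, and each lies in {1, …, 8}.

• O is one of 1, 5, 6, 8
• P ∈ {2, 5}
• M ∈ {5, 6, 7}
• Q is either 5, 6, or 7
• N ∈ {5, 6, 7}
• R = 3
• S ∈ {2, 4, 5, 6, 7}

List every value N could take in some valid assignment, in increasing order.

R must be 3 (only option left).
The 3 variables M, N, Q are confined to {5, 6, 7}, which locks those values in; drop them from O, P, S.
P's domain is down to {2}, so P = 2. Remove 2 from S.
S has just one choice, so S = 4.
No further eliminations apply; N can still be any of 5, 6, 7.

5, 6, 7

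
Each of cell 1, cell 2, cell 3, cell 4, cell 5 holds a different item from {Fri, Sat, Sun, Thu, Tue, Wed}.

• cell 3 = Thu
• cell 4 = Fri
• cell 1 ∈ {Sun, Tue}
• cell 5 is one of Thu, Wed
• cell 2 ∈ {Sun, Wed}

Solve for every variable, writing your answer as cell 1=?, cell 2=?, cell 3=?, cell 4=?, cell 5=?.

cell 1=Tue, cell 2=Sun, cell 3=Thu, cell 4=Fri, cell 5=Wed

cell 3's domain is down to {Thu}, so cell 3 = Thu. Strike Thu from cell 5.
That leaves cell 4 = Fri.
cell 5 has just one choice, so cell 5 = Wed. Remove Wed from cell 2.
cell 2 must be Sun (only option left). Remove Sun from cell 1.
cell 1 has just one choice, so cell 1 = Tue.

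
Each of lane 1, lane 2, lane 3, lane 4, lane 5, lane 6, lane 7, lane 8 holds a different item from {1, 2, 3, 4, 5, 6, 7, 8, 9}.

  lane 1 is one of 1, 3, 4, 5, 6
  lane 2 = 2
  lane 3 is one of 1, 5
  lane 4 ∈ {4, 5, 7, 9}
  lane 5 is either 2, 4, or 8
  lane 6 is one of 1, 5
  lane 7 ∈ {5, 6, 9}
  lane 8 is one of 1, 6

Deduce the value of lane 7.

lane 2 must be 2 (only option left). Eliminate 2 elsewhere: lane 5.
lane 3 and lane 6 share exactly the 2 values {1, 5}; by pigeonhole those values go to them, so strike 1, 5 from lane 1, lane 4, lane 7, lane 8.
lane 8's domain is down to {6}, so lane 8 = 6. So lane 1, lane 7 can't be 6.
So lane 7 = 9.

9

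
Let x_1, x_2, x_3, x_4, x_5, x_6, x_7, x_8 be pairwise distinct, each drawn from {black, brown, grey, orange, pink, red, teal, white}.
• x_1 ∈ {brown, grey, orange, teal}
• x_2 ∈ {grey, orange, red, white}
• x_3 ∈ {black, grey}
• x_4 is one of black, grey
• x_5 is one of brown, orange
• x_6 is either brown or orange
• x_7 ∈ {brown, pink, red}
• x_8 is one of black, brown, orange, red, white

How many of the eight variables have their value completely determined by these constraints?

2

Among the 8 variables, pink fits only x_7 (and all 8 values in {black, brown, grey, orange, pink, red, teal, white} must be used), so x_7 = pink.
Among the 7 still-open variables, teal fits only x_1 (and all 7 values in {black, brown, grey, orange, red, teal, white} must be used), so x_1 = teal.
x_3 and x_4 between them cover only {black, grey} — a naked pair. Remove those values from x_2, x_8.
x_5 and x_6 between them cover only {brown, orange} — a naked pair. Remove those values from x_2, x_8.
Determined: x_1=teal, x_7=pink. The other variables each still have more than one consistent value. That makes 2.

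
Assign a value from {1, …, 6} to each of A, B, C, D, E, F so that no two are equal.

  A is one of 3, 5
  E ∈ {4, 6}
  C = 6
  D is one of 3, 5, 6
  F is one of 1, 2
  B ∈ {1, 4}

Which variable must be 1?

C has just one choice, so C = 6. Strike 6 from D, E.
That leaves E = 4. Eliminate 4 elsewhere: B.
So 1 goes to B.

B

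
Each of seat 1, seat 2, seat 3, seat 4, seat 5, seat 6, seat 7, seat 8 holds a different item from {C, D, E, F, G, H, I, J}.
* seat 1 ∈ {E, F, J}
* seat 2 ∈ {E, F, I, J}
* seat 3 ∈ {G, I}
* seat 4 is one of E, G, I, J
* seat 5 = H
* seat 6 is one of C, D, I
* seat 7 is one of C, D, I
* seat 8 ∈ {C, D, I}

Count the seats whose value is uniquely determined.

2

seat 5 must be H (only option left).
seat 6, seat 7, seat 8 share exactly the 3 values {C, D, I}; by pigeonhole those values go to them, so strike C, D, I from seat 2, seat 3, seat 4.
seat 3's domain is down to {G}, so seat 3 = G. Eliminate G elsewhere: seat 4.
Determined: seat 3=G, seat 5=H. The other seats each still have more than one consistent value. That makes 2.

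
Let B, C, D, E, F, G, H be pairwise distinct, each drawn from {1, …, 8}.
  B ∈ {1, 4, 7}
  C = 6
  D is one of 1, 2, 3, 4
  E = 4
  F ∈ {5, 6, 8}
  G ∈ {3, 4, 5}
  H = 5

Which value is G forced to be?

3

C must be 6 (only option left). Remove 6 from F.
That leaves E = 4. Eliminate 4 elsewhere: B, D, G.
That leaves H = 5. Remove 5 from F, G.
So G = 3.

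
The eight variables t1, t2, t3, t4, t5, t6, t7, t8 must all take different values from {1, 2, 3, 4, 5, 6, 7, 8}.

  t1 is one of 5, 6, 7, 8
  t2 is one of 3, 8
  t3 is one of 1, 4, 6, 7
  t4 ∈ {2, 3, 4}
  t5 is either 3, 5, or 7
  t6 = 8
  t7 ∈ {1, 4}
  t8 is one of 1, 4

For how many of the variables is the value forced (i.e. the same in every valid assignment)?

3

t6's domain is down to {8}, so t6 = 8. So t1, t2 can't be 8.
t2's domain is down to {3}, so t2 = 3. Eliminate 3 elsewhere: t4, t5.
The 6 still-open variables together cover exactly {1, 2, 4, 5, 6, 7} — 6 values for 6 variables — and 2 appears only in t4's list, so t4 = 2.
t7 and t8 between them cover only {1, 4} — a naked pair. Remove those values from t3.
Determined: t2=3, t4=2, t6=8. The other variables each still have more than one consistent value. That makes 3.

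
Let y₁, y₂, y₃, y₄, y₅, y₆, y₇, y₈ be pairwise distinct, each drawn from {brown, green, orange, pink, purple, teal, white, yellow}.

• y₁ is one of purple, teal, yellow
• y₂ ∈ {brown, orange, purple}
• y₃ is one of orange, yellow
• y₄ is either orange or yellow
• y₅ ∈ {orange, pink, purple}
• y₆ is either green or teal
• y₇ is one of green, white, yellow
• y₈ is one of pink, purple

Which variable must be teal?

y₁

The 8 variables together cover exactly {brown, green, orange, pink, purple, teal, white, yellow} — 8 values for 8 variables — and brown appears only in y₂'s list, so y₂ = brown.
Among the 7 still-open variables, white fits only y₇ (and all 7 values in {green, orange, pink, purple, teal, white, yellow} must be used), so y₇ = white.
The 6 still-open variables draw from only 6 values {green, orange, pink, purple, teal, yellow}, so each is used; only y₆ can be green, hence y₆ = green.
The 5 still-open variables draw from only 5 values {orange, pink, purple, teal, yellow}, so each is used; only y₁ can be teal, hence y₁ = teal.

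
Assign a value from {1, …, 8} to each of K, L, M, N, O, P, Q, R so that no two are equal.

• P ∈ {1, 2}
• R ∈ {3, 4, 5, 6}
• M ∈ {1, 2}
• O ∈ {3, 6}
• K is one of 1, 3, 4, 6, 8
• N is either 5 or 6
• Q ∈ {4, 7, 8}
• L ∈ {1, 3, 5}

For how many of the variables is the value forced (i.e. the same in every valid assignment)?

3

Among the 8 variables, 7 fits only Q (and all 8 values in {1, 2, 3, 4, 5, 6, 7, 8} must be used), so Q = 7.
The 7 still-open variables draw from only 7 values {1, 2, 3, 4, 5, 6, 8}, so each is used; only K can be 8, hence K = 8.
The 6 still-open variables together cover exactly {1, 2, 3, 4, 5, 6} — 6 values for 6 variables — and 4 appears only in R's list, so R = 4.
M and P share exactly the 2 values {1, 2}; by pigeonhole those values go to them, so strike 1, 2 from L.
Determined: K=8, Q=7, R=4. The other variables each still have more than one consistent value. That makes 3.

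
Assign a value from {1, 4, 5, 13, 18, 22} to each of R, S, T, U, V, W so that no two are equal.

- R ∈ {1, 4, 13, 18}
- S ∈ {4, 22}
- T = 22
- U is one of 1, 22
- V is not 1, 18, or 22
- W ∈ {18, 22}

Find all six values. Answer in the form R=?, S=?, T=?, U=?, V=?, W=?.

R=13, S=4, T=22, U=1, V=5, W=18

T's domain is down to {22}, so T = 22. So S, U, W can't be 22.
U has just one choice, so U = 1. Eliminate 1 elsewhere: R.
W's domain is down to {18}, so W = 18. Remove 18 from R.
S's domain is down to {4}, so S = 4. Eliminate 4 elsewhere: R, V.
R must be 13 (only option left). So V can't be 13.
V has just one choice, so V = 5.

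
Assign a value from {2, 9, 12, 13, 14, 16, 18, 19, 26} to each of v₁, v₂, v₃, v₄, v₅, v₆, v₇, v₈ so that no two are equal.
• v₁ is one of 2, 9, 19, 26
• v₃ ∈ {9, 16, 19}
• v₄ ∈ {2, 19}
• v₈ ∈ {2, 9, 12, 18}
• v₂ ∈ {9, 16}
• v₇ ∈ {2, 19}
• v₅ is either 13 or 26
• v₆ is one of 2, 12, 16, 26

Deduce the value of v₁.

26

The 8 variables together cover exactly {2, 9, 12, 13, 16, 18, 19, 26} — 8 values for 8 variables — and 13 appears only in v₅'s list, so v₅ = 13.
The 7 still-open variables draw from only 7 values {2, 9, 12, 16, 18, 19, 26}, so each is used; only v₈ can be 18, hence v₈ = 18.
Among the 6 still-open variables, 12 fits only v₆ (and all 6 values in {2, 9, 12, 16, 19, 26} must be used), so v₆ = 12.
The 5 still-open variables draw from only 5 values {2, 9, 16, 19, 26}, so each is used; only v₁ can be 26, hence v₁ = 26.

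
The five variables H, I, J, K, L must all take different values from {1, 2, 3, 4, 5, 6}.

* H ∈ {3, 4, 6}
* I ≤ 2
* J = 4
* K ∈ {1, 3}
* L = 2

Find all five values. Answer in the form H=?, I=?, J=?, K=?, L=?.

H=6, I=1, J=4, K=3, L=2

J must be 4 (only option left). Strike 4 from H.
L must be 2 (only option left). Strike 2 from I.
I has just one choice, so I = 1. Eliminate 1 elsewhere: K.
K's domain is down to {3}, so K = 3. Eliminate 3 elsewhere: H.
H's domain is down to {6}, so H = 6.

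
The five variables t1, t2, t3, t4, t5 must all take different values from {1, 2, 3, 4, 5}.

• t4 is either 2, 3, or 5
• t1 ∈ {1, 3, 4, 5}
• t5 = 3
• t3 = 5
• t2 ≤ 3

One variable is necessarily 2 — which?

t4

t3 has just one choice, so t3 = 5. Remove 5 from t1, t4.
t5 must be 3 (only option left). Remove 3 from t1, t2, t4.
So 2 goes to t4.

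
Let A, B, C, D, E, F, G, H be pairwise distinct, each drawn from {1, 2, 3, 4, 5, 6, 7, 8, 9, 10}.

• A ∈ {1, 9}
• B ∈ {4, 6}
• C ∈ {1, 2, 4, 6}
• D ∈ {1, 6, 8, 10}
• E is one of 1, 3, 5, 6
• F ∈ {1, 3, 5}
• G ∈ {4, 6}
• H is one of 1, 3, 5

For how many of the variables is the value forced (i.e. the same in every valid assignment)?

2

B and G between them cover only {4, 6} — a naked pair. Remove those values from C, D, E.
The 3 variables E, F, H are confined to {1, 3, 5}, which locks those values in; drop them from A, C, D.
A must be 9 (only option left).
That leaves C = 2.
Determined: A=9, C=2. The other variables each still have more than one consistent value. That makes 2.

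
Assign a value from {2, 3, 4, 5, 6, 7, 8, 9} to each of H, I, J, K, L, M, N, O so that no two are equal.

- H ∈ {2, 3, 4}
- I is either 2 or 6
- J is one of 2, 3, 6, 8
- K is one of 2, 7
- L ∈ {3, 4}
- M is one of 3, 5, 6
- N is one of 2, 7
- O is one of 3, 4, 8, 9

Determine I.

Among the 8 variables, 5 fits only M (and all 8 values in {2, 3, 4, 5, 6, 7, 8, 9} must be used), so M = 5.
The 7 still-open variables draw from only 7 values {2, 3, 4, 6, 7, 8, 9}, so each is used; only O can be 9, hence O = 9.
The 6 still-open variables draw from only 6 values {2, 3, 4, 6, 7, 8}, so each is used; only J can be 8, hence J = 8.
The 5 still-open variables together cover exactly {2, 3, 4, 6, 7} — 5 values for 5 variables — and 6 appears only in I's list, so I = 6.

6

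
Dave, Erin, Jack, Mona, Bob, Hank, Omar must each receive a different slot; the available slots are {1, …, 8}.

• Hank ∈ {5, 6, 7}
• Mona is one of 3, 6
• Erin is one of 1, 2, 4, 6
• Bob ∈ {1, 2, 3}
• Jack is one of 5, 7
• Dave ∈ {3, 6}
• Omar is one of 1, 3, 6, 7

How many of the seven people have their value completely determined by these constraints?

3

The 7 variables draw from only 7 values {1, 2, 3, 4, 5, 6, 7}, so each is used; only Erin can be 4, hence Erin = 4.
The 6 still-open variables draw from only 6 values {1, 2, 3, 5, 6, 7}, so each is used; only Bob can be 2, hence Bob = 2.
Among the 5 still-open variables, 1 fits only Omar (and all 5 values in {1, 3, 5, 6, 7} must be used), so Omar = 1.
Dave and Mona between them cover only {3, 6} — a naked pair. Remove those values from Hank.
Determined: Erin=4, Bob=2, Omar=1. The other people each still have more than one consistent value. That makes 3.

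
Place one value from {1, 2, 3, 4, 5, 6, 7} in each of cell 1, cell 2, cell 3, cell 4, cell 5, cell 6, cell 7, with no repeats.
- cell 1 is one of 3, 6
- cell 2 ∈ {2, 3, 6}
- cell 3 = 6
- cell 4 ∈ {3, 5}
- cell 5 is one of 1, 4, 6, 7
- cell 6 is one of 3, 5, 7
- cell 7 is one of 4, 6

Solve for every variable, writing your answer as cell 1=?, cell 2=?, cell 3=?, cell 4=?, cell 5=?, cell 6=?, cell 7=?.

cell 3's domain is down to {6}, so cell 3 = 6. Remove 6 from cell 1, cell 2, cell 5, cell 7.
cell 7's domain is down to {4}, so cell 7 = 4. Strike 4 from cell 5.
cell 1 must be 3 (only option left). Eliminate 3 elsewhere: cell 2, cell 4, cell 6.
cell 2 must be 2 (only option left).
cell 4's domain is down to {5}, so cell 4 = 5. Strike 5 from cell 6.
cell 6 has just one choice, so cell 6 = 7. So cell 5 can't be 7.
cell 5's domain is down to {1}, so cell 5 = 1.

cell 1=3, cell 2=2, cell 3=6, cell 4=5, cell 5=1, cell 6=7, cell 7=4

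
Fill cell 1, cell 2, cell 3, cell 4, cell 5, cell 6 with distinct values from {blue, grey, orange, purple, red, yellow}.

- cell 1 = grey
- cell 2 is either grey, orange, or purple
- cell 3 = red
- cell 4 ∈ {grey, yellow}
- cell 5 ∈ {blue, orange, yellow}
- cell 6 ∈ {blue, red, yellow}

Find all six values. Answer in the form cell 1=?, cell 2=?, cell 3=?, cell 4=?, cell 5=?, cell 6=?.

cell 1 has just one choice, so cell 1 = grey. So cell 2, cell 4 can't be grey.
cell 3's domain is down to {red}, so cell 3 = red. So cell 6 can't be red.
cell 4's domain is down to {yellow}, so cell 4 = yellow. Strike yellow from cell 5, cell 6.
cell 6 has just one choice, so cell 6 = blue. Remove blue from cell 5.
cell 5 has just one choice, so cell 5 = orange. Remove orange from cell 2.
cell 2's domain is down to {purple}, so cell 2 = purple.

cell 1=grey, cell 2=purple, cell 3=red, cell 4=yellow, cell 5=orange, cell 6=blue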